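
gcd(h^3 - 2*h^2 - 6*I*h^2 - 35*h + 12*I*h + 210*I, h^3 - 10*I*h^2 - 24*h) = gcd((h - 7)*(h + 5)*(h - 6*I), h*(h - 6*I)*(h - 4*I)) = h - 6*I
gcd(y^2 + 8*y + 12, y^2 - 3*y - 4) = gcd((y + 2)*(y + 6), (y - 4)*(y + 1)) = 1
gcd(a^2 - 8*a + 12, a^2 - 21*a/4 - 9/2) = a - 6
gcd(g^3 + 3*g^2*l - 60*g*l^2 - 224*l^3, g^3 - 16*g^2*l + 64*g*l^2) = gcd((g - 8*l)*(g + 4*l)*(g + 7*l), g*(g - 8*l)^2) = g - 8*l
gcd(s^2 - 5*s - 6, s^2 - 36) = s - 6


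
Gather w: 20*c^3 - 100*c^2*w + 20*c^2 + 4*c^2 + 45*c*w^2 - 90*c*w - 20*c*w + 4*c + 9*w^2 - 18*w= 20*c^3 + 24*c^2 + 4*c + w^2*(45*c + 9) + w*(-100*c^2 - 110*c - 18)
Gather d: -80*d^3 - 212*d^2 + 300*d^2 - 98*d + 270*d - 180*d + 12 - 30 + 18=-80*d^3 + 88*d^2 - 8*d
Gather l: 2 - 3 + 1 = 0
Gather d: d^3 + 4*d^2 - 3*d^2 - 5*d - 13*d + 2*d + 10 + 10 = d^3 + d^2 - 16*d + 20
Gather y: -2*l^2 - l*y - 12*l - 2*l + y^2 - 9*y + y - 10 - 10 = -2*l^2 - 14*l + y^2 + y*(-l - 8) - 20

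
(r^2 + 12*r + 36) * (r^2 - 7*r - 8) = r^4 + 5*r^3 - 56*r^2 - 348*r - 288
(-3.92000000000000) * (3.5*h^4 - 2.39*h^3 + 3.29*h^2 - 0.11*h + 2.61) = -13.72*h^4 + 9.3688*h^3 - 12.8968*h^2 + 0.4312*h - 10.2312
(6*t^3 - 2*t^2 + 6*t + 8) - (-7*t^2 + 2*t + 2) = 6*t^3 + 5*t^2 + 4*t + 6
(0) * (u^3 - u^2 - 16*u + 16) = 0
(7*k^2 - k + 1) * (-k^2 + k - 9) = -7*k^4 + 8*k^3 - 65*k^2 + 10*k - 9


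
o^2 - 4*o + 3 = (o - 3)*(o - 1)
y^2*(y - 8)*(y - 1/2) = y^4 - 17*y^3/2 + 4*y^2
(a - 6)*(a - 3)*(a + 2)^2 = a^4 - 5*a^3 - 14*a^2 + 36*a + 72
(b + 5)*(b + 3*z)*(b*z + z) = b^3*z + 3*b^2*z^2 + 6*b^2*z + 18*b*z^2 + 5*b*z + 15*z^2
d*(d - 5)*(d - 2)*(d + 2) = d^4 - 5*d^3 - 4*d^2 + 20*d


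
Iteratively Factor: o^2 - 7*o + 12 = (o - 3)*(o - 4)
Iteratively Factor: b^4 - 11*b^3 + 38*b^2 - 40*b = (b)*(b^3 - 11*b^2 + 38*b - 40) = b*(b - 4)*(b^2 - 7*b + 10) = b*(b - 4)*(b - 2)*(b - 5)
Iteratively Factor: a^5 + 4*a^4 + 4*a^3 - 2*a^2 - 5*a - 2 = (a + 1)*(a^4 + 3*a^3 + a^2 - 3*a - 2) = (a - 1)*(a + 1)*(a^3 + 4*a^2 + 5*a + 2) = (a - 1)*(a + 1)^2*(a^2 + 3*a + 2) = (a - 1)*(a + 1)^3*(a + 2)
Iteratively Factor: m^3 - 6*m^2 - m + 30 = (m + 2)*(m^2 - 8*m + 15) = (m - 3)*(m + 2)*(m - 5)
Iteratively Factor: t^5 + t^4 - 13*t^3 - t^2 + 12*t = (t)*(t^4 + t^3 - 13*t^2 - t + 12) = t*(t + 4)*(t^3 - 3*t^2 - t + 3) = t*(t + 1)*(t + 4)*(t^2 - 4*t + 3) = t*(t - 1)*(t + 1)*(t + 4)*(t - 3)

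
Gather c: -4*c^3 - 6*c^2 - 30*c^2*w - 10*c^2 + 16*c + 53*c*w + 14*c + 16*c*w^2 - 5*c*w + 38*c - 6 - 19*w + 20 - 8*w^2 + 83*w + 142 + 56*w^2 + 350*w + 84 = -4*c^3 + c^2*(-30*w - 16) + c*(16*w^2 + 48*w + 68) + 48*w^2 + 414*w + 240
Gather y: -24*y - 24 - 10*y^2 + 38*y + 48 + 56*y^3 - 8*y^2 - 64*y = 56*y^3 - 18*y^2 - 50*y + 24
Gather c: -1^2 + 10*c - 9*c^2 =-9*c^2 + 10*c - 1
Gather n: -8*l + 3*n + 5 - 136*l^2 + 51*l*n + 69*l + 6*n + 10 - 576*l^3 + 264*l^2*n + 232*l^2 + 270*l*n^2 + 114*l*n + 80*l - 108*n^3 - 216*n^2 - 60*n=-576*l^3 + 96*l^2 + 141*l - 108*n^3 + n^2*(270*l - 216) + n*(264*l^2 + 165*l - 51) + 15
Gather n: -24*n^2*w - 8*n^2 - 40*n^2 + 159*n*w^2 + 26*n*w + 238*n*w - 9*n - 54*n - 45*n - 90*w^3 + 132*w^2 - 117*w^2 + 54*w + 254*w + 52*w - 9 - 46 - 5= n^2*(-24*w - 48) + n*(159*w^2 + 264*w - 108) - 90*w^3 + 15*w^2 + 360*w - 60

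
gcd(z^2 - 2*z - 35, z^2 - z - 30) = z + 5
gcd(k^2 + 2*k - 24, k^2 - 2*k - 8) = k - 4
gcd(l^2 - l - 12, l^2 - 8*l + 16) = l - 4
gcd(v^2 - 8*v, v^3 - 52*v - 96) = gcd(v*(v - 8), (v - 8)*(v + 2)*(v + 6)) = v - 8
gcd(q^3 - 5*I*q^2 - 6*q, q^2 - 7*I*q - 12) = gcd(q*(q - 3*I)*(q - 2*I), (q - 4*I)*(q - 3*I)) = q - 3*I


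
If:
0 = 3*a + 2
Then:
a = -2/3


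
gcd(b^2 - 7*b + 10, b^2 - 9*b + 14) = b - 2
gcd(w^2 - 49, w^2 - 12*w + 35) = w - 7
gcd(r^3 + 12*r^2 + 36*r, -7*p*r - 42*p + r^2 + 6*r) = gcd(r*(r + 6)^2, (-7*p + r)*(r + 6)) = r + 6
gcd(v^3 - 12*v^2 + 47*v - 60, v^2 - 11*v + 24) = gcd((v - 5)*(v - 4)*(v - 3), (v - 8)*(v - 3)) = v - 3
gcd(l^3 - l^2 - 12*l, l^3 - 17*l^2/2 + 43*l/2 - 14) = l - 4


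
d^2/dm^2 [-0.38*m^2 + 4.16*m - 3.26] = -0.760000000000000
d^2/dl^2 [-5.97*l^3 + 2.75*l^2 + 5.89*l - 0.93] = 5.5 - 35.82*l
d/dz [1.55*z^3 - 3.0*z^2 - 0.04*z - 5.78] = 4.65*z^2 - 6.0*z - 0.04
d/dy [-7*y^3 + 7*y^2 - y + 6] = -21*y^2 + 14*y - 1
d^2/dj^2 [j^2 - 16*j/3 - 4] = 2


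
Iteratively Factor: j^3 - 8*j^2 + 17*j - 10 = (j - 5)*(j^2 - 3*j + 2) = (j - 5)*(j - 2)*(j - 1)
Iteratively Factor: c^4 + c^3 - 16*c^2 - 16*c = (c)*(c^3 + c^2 - 16*c - 16) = c*(c + 1)*(c^2 - 16) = c*(c + 1)*(c + 4)*(c - 4)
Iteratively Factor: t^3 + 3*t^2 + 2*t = (t)*(t^2 + 3*t + 2) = t*(t + 1)*(t + 2)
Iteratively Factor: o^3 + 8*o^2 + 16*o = (o + 4)*(o^2 + 4*o) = o*(o + 4)*(o + 4)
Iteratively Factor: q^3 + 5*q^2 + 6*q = (q + 3)*(q^2 + 2*q) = q*(q + 3)*(q + 2)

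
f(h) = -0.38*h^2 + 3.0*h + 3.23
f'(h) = 3.0 - 0.76*h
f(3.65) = 9.12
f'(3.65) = 0.23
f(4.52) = 9.03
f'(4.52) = -0.44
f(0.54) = 4.74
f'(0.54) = 2.59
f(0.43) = 4.45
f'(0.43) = 2.67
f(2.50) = 8.36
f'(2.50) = 1.10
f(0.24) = 3.93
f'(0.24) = 2.82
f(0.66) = 5.04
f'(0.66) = 2.50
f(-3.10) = -9.72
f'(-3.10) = 5.36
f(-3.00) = -9.19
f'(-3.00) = 5.28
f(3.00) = 8.81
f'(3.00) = 0.72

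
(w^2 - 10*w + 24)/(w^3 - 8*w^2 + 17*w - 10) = (w^2 - 10*w + 24)/(w^3 - 8*w^2 + 17*w - 10)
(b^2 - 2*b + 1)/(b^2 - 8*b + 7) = (b - 1)/(b - 7)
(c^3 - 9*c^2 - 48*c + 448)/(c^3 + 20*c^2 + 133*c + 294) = (c^2 - 16*c + 64)/(c^2 + 13*c + 42)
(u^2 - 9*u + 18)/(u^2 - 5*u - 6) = (u - 3)/(u + 1)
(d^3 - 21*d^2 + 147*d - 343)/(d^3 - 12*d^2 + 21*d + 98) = (d - 7)/(d + 2)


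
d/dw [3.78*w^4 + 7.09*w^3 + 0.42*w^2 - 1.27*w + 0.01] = 15.12*w^3 + 21.27*w^2 + 0.84*w - 1.27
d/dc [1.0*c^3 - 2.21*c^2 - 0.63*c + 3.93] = 3.0*c^2 - 4.42*c - 0.63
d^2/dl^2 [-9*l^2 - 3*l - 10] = -18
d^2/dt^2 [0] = 0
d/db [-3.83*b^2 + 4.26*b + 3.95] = 4.26 - 7.66*b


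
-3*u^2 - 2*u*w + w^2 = (-3*u + w)*(u + w)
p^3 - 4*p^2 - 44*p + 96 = (p - 8)*(p - 2)*(p + 6)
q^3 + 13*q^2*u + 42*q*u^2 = q*(q + 6*u)*(q + 7*u)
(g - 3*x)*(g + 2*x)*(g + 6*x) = g^3 + 5*g^2*x - 12*g*x^2 - 36*x^3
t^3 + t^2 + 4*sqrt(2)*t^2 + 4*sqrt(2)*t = t*(t + 1)*(t + 4*sqrt(2))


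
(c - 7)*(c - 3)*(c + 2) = c^3 - 8*c^2 + c + 42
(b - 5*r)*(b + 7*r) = b^2 + 2*b*r - 35*r^2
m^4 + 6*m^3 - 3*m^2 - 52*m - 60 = (m - 3)*(m + 2)^2*(m + 5)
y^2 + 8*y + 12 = (y + 2)*(y + 6)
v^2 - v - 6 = (v - 3)*(v + 2)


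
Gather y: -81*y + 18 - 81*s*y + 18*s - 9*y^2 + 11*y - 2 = 18*s - 9*y^2 + y*(-81*s - 70) + 16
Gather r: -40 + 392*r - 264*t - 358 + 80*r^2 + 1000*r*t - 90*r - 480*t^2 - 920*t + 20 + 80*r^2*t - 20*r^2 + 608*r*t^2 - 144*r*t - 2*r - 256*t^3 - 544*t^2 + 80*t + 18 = r^2*(80*t + 60) + r*(608*t^2 + 856*t + 300) - 256*t^3 - 1024*t^2 - 1104*t - 360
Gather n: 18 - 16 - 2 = 0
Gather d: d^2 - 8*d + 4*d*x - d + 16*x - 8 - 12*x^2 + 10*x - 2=d^2 + d*(4*x - 9) - 12*x^2 + 26*x - 10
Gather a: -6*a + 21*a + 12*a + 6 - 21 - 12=27*a - 27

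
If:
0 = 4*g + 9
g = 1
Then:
No Solution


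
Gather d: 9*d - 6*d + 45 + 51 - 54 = 3*d + 42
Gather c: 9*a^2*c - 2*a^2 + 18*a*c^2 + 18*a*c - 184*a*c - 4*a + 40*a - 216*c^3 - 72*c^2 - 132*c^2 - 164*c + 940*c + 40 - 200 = -2*a^2 + 36*a - 216*c^3 + c^2*(18*a - 204) + c*(9*a^2 - 166*a + 776) - 160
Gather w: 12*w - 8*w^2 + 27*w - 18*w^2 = -26*w^2 + 39*w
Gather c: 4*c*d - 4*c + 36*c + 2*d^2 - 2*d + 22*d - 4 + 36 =c*(4*d + 32) + 2*d^2 + 20*d + 32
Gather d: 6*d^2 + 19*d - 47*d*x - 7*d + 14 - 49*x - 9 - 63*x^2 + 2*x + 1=6*d^2 + d*(12 - 47*x) - 63*x^2 - 47*x + 6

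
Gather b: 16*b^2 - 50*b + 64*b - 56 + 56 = 16*b^2 + 14*b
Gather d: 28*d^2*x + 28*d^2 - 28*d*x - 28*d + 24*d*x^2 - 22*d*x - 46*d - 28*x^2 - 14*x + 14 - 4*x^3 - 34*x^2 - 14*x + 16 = d^2*(28*x + 28) + d*(24*x^2 - 50*x - 74) - 4*x^3 - 62*x^2 - 28*x + 30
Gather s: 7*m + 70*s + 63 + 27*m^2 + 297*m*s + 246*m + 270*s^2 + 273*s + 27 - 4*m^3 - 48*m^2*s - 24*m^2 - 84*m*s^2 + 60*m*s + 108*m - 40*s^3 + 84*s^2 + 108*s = -4*m^3 + 3*m^2 + 361*m - 40*s^3 + s^2*(354 - 84*m) + s*(-48*m^2 + 357*m + 451) + 90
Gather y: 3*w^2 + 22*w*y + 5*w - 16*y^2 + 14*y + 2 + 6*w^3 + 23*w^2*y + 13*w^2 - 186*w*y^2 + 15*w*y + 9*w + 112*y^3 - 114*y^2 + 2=6*w^3 + 16*w^2 + 14*w + 112*y^3 + y^2*(-186*w - 130) + y*(23*w^2 + 37*w + 14) + 4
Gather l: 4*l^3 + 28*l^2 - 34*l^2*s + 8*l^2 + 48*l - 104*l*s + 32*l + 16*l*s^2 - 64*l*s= 4*l^3 + l^2*(36 - 34*s) + l*(16*s^2 - 168*s + 80)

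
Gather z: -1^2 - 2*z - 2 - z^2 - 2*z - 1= -z^2 - 4*z - 4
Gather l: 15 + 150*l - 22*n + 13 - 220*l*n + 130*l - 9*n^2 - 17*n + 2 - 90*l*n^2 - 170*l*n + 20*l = l*(-90*n^2 - 390*n + 300) - 9*n^2 - 39*n + 30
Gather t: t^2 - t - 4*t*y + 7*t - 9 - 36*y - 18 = t^2 + t*(6 - 4*y) - 36*y - 27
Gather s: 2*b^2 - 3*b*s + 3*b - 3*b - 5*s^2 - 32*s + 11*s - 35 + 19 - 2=2*b^2 - 5*s^2 + s*(-3*b - 21) - 18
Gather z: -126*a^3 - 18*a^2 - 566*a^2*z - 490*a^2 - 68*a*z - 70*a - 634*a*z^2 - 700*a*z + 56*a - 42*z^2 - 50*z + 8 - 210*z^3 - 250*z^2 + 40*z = -126*a^3 - 508*a^2 - 14*a - 210*z^3 + z^2*(-634*a - 292) + z*(-566*a^2 - 768*a - 10) + 8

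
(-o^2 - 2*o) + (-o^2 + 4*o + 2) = -2*o^2 + 2*o + 2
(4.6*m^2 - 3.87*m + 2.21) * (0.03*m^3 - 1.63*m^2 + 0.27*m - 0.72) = 0.138*m^5 - 7.6141*m^4 + 7.6164*m^3 - 7.9592*m^2 + 3.3831*m - 1.5912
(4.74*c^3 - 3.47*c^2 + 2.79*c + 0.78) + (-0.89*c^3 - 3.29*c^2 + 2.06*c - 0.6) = 3.85*c^3 - 6.76*c^2 + 4.85*c + 0.18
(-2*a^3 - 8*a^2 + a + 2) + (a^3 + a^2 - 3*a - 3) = -a^3 - 7*a^2 - 2*a - 1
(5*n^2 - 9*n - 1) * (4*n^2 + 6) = 20*n^4 - 36*n^3 + 26*n^2 - 54*n - 6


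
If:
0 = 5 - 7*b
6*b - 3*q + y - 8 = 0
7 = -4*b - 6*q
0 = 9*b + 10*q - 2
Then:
No Solution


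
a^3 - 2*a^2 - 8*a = a*(a - 4)*(a + 2)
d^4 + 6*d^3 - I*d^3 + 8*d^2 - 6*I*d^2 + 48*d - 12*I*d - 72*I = (d + 6)*(d - 2*I)^2*(d + 3*I)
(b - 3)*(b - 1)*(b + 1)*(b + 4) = b^4 + b^3 - 13*b^2 - b + 12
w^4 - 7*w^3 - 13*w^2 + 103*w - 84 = (w - 7)*(w - 3)*(w - 1)*(w + 4)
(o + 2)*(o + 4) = o^2 + 6*o + 8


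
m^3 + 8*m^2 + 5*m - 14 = (m - 1)*(m + 2)*(m + 7)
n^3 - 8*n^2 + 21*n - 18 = (n - 3)^2*(n - 2)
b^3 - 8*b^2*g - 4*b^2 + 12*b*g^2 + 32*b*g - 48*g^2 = (b - 4)*(b - 6*g)*(b - 2*g)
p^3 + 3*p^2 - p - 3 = (p - 1)*(p + 1)*(p + 3)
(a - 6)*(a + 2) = a^2 - 4*a - 12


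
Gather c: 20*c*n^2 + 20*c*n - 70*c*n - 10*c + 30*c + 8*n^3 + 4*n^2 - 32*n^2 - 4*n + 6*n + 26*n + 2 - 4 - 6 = c*(20*n^2 - 50*n + 20) + 8*n^3 - 28*n^2 + 28*n - 8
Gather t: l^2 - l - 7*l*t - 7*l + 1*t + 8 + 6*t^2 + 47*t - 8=l^2 - 8*l + 6*t^2 + t*(48 - 7*l)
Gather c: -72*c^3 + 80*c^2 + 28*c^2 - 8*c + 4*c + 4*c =-72*c^3 + 108*c^2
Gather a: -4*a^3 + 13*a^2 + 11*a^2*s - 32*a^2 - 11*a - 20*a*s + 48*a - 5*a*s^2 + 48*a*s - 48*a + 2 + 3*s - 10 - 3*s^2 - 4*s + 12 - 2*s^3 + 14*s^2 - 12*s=-4*a^3 + a^2*(11*s - 19) + a*(-5*s^2 + 28*s - 11) - 2*s^3 + 11*s^2 - 13*s + 4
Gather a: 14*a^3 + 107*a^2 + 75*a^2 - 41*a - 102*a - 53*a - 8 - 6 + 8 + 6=14*a^3 + 182*a^2 - 196*a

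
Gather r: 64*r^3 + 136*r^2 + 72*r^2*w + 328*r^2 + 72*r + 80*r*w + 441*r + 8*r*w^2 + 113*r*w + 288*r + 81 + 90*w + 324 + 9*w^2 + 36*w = 64*r^3 + r^2*(72*w + 464) + r*(8*w^2 + 193*w + 801) + 9*w^2 + 126*w + 405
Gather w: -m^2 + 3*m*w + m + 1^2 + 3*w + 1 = -m^2 + m + w*(3*m + 3) + 2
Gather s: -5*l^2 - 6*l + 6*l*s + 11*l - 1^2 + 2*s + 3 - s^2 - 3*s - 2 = -5*l^2 + 5*l - s^2 + s*(6*l - 1)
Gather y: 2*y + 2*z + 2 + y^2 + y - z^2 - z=y^2 + 3*y - z^2 + z + 2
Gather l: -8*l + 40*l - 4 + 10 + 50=32*l + 56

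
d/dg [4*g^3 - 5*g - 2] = 12*g^2 - 5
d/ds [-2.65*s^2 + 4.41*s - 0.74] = 4.41 - 5.3*s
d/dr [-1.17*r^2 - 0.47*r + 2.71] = -2.34*r - 0.47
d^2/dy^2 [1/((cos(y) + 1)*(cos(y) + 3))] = (-4*sin(y)^4 + 6*sin(y)^2 + 27*cos(y) - 3*cos(3*y) + 24)/((cos(y) + 1)^3*(cos(y) + 3)^3)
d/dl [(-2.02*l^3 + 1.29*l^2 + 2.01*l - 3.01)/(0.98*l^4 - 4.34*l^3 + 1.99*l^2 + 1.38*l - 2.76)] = (1.9796*l^6 - 2.5284*l^5 - 4.3306*l^4 + 23.6708*l^3 - 24.6843*l^2 + 4.859*l - 1.3938)/(0.9604*l^8 - 8.5064*l^7 + 22.736*l^6 - 14.5684*l^5 - 13.4279*l^4 + 29.4492*l^3 - 9.0804*l^2 - 7.6176*l + 7.6176)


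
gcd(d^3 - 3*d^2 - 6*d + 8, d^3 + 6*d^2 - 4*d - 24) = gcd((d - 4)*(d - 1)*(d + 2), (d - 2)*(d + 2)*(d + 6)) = d + 2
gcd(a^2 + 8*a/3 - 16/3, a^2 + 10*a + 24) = a + 4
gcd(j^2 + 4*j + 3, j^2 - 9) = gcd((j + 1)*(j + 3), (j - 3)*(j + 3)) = j + 3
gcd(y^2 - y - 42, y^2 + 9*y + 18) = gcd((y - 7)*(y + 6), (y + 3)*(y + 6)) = y + 6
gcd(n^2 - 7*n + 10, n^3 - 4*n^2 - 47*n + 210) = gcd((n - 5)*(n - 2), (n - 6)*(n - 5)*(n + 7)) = n - 5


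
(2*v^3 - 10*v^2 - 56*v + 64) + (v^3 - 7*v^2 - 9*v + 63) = 3*v^3 - 17*v^2 - 65*v + 127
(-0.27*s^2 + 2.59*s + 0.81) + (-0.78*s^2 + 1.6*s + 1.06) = -1.05*s^2 + 4.19*s + 1.87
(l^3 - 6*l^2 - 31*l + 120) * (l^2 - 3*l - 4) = l^5 - 9*l^4 - 17*l^3 + 237*l^2 - 236*l - 480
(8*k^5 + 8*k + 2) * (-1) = -8*k^5 - 8*k - 2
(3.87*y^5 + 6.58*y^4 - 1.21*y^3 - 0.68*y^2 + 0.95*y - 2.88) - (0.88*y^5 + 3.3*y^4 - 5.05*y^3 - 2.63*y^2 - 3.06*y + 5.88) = 2.99*y^5 + 3.28*y^4 + 3.84*y^3 + 1.95*y^2 + 4.01*y - 8.76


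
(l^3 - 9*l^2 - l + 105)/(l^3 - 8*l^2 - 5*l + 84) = (l - 5)/(l - 4)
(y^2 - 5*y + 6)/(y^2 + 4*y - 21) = (y - 2)/(y + 7)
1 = 1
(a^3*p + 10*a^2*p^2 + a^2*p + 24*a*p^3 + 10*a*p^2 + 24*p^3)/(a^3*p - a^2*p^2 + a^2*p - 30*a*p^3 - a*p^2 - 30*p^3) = (-a^2 - 10*a*p - 24*p^2)/(-a^2 + a*p + 30*p^2)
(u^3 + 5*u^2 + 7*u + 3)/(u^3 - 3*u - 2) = (u + 3)/(u - 2)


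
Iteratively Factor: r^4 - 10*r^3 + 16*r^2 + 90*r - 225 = (r - 5)*(r^3 - 5*r^2 - 9*r + 45) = (r - 5)^2*(r^2 - 9) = (r - 5)^2*(r + 3)*(r - 3)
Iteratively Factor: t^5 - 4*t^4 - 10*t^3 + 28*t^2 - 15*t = (t + 3)*(t^4 - 7*t^3 + 11*t^2 - 5*t) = (t - 1)*(t + 3)*(t^3 - 6*t^2 + 5*t) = t*(t - 1)*(t + 3)*(t^2 - 6*t + 5) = t*(t - 5)*(t - 1)*(t + 3)*(t - 1)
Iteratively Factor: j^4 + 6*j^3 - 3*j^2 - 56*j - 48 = (j + 1)*(j^3 + 5*j^2 - 8*j - 48) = (j + 1)*(j + 4)*(j^2 + j - 12) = (j - 3)*(j + 1)*(j + 4)*(j + 4)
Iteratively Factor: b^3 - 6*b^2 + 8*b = (b)*(b^2 - 6*b + 8) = b*(b - 2)*(b - 4)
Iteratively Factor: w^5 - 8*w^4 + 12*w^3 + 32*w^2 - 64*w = (w)*(w^4 - 8*w^3 + 12*w^2 + 32*w - 64) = w*(w + 2)*(w^3 - 10*w^2 + 32*w - 32) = w*(w - 2)*(w + 2)*(w^2 - 8*w + 16) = w*(w - 4)*(w - 2)*(w + 2)*(w - 4)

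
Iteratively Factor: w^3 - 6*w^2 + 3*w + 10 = (w - 2)*(w^2 - 4*w - 5) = (w - 5)*(w - 2)*(w + 1)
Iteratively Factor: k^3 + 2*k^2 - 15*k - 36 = (k - 4)*(k^2 + 6*k + 9) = (k - 4)*(k + 3)*(k + 3)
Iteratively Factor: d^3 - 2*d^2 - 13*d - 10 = (d + 2)*(d^2 - 4*d - 5) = (d - 5)*(d + 2)*(d + 1)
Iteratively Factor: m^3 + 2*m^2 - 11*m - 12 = (m + 1)*(m^2 + m - 12) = (m + 1)*(m + 4)*(m - 3)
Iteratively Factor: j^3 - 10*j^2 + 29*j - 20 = (j - 5)*(j^2 - 5*j + 4) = (j - 5)*(j - 4)*(j - 1)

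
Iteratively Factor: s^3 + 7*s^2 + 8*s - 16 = (s + 4)*(s^2 + 3*s - 4) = (s + 4)^2*(s - 1)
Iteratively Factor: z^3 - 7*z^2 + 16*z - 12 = (z - 2)*(z^2 - 5*z + 6) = (z - 2)^2*(z - 3)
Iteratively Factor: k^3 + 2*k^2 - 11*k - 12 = (k + 1)*(k^2 + k - 12) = (k + 1)*(k + 4)*(k - 3)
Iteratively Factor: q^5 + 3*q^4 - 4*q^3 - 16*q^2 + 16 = (q + 2)*(q^4 + q^3 - 6*q^2 - 4*q + 8) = (q - 1)*(q + 2)*(q^3 + 2*q^2 - 4*q - 8) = (q - 1)*(q + 2)^2*(q^2 - 4) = (q - 2)*(q - 1)*(q + 2)^2*(q + 2)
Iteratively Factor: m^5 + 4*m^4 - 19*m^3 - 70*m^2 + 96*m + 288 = (m - 3)*(m^4 + 7*m^3 + 2*m^2 - 64*m - 96) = (m - 3)*(m + 2)*(m^3 + 5*m^2 - 8*m - 48) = (m - 3)*(m + 2)*(m + 4)*(m^2 + m - 12) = (m - 3)*(m + 2)*(m + 4)^2*(m - 3)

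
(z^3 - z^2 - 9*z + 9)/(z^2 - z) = z - 9/z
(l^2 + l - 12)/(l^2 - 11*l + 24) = (l + 4)/(l - 8)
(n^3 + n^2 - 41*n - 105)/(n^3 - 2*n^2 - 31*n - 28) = (n^2 + 8*n + 15)/(n^2 + 5*n + 4)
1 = 1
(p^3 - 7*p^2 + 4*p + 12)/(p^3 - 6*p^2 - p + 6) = (p - 2)/(p - 1)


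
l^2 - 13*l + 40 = (l - 8)*(l - 5)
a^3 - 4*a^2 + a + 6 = (a - 3)*(a - 2)*(a + 1)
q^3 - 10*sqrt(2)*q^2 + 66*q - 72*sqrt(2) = (q - 4*sqrt(2))*(q - 3*sqrt(2))^2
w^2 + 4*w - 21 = (w - 3)*(w + 7)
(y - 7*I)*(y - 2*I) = y^2 - 9*I*y - 14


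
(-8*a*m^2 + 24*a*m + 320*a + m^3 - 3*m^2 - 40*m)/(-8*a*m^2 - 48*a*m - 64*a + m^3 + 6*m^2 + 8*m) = (m^2 - 3*m - 40)/(m^2 + 6*m + 8)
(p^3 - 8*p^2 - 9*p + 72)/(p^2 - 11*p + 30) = (p^3 - 8*p^2 - 9*p + 72)/(p^2 - 11*p + 30)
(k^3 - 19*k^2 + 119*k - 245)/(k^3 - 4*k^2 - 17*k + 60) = (k^2 - 14*k + 49)/(k^2 + k - 12)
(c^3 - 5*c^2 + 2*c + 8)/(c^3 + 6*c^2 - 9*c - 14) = (c - 4)/(c + 7)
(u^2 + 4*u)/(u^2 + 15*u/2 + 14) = 2*u/(2*u + 7)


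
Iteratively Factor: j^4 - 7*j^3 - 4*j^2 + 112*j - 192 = (j - 3)*(j^3 - 4*j^2 - 16*j + 64) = (j - 3)*(j + 4)*(j^2 - 8*j + 16) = (j - 4)*(j - 3)*(j + 4)*(j - 4)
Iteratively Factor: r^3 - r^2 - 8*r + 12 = (r - 2)*(r^2 + r - 6) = (r - 2)*(r + 3)*(r - 2)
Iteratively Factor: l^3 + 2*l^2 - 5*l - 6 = (l + 3)*(l^2 - l - 2) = (l + 1)*(l + 3)*(l - 2)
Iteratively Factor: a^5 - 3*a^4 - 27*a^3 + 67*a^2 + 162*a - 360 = (a - 3)*(a^4 - 27*a^2 - 14*a + 120) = (a - 3)*(a + 4)*(a^3 - 4*a^2 - 11*a + 30) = (a - 3)*(a - 2)*(a + 4)*(a^2 - 2*a - 15) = (a - 5)*(a - 3)*(a - 2)*(a + 4)*(a + 3)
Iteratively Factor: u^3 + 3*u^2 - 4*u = (u - 1)*(u^2 + 4*u) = u*(u - 1)*(u + 4)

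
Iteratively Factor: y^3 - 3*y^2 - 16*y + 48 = (y - 3)*(y^2 - 16) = (y - 3)*(y + 4)*(y - 4)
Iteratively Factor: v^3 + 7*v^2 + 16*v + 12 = (v + 3)*(v^2 + 4*v + 4) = (v + 2)*(v + 3)*(v + 2)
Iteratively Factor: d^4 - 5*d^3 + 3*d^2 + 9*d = (d)*(d^3 - 5*d^2 + 3*d + 9) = d*(d - 3)*(d^2 - 2*d - 3) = d*(d - 3)*(d + 1)*(d - 3)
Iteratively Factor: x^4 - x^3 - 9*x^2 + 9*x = (x)*(x^3 - x^2 - 9*x + 9) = x*(x - 3)*(x^2 + 2*x - 3) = x*(x - 3)*(x + 3)*(x - 1)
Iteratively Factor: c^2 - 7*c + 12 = (c - 3)*(c - 4)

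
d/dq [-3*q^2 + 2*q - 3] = 2 - 6*q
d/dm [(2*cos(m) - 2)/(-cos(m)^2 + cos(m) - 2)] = 2*(sin(m)^2 + 2*cos(m))*sin(m)/(sin(m)^2 + cos(m) - 3)^2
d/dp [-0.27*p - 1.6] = -0.270000000000000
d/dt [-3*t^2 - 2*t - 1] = -6*t - 2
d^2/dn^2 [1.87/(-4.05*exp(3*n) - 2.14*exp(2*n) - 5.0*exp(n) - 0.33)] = (-1.87*(12.15*exp(2*n) + 4.28*exp(n) + 5.0)*(24.3*exp(2*n) + 8.56*exp(n) + 10.0)*exp(n) + (68.1615*exp(2*n) + 16.0072*exp(n) + 9.35)*(4.05*exp(3*n) + 2.14*exp(2*n) + 5.0*exp(n) + 0.33))*exp(n)/(4.05*exp(3*n) + 2.14*exp(2*n) + 5.0*exp(n) + 0.33)^3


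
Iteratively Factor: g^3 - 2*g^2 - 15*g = (g)*(g^2 - 2*g - 15) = g*(g - 5)*(g + 3)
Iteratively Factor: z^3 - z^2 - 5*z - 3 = (z - 3)*(z^2 + 2*z + 1) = (z - 3)*(z + 1)*(z + 1)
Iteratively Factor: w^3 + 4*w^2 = (w + 4)*(w^2) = w*(w + 4)*(w)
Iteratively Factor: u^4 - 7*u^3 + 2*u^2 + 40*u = (u - 4)*(u^3 - 3*u^2 - 10*u) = (u - 4)*(u + 2)*(u^2 - 5*u) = (u - 5)*(u - 4)*(u + 2)*(u)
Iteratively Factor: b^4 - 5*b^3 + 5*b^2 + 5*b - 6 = (b - 1)*(b^3 - 4*b^2 + b + 6) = (b - 1)*(b + 1)*(b^2 - 5*b + 6) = (b - 3)*(b - 1)*(b + 1)*(b - 2)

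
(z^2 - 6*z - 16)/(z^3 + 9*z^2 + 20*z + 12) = (z - 8)/(z^2 + 7*z + 6)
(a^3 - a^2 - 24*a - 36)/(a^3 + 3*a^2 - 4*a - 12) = (a - 6)/(a - 2)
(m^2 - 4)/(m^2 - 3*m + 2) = (m + 2)/(m - 1)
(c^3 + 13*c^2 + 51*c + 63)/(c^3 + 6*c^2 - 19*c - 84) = (c + 3)/(c - 4)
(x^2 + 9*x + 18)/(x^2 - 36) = (x + 3)/(x - 6)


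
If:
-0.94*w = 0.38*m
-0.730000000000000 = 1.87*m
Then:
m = -0.39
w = 0.16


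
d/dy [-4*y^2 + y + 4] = 1 - 8*y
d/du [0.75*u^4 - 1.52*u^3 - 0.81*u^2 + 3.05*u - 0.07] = 3.0*u^3 - 4.56*u^2 - 1.62*u + 3.05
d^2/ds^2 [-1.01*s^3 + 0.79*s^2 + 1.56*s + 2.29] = 1.58 - 6.06*s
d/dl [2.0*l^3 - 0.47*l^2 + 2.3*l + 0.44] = 6.0*l^2 - 0.94*l + 2.3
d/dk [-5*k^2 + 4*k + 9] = 4 - 10*k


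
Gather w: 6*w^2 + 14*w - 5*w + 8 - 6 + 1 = 6*w^2 + 9*w + 3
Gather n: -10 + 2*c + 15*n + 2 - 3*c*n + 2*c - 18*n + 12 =4*c + n*(-3*c - 3) + 4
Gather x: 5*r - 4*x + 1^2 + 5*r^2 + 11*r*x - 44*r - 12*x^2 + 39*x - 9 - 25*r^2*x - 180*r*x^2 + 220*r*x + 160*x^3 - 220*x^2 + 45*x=5*r^2 - 39*r + 160*x^3 + x^2*(-180*r - 232) + x*(-25*r^2 + 231*r + 80) - 8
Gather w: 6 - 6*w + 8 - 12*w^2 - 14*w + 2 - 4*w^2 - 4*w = -16*w^2 - 24*w + 16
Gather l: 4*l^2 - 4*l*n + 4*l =4*l^2 + l*(4 - 4*n)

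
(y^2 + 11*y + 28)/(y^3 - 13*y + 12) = (y + 7)/(y^2 - 4*y + 3)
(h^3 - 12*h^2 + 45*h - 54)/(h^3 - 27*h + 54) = (h - 6)/(h + 6)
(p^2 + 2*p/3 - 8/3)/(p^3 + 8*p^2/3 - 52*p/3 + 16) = (p + 2)/(p^2 + 4*p - 12)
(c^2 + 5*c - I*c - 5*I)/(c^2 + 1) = (c + 5)/(c + I)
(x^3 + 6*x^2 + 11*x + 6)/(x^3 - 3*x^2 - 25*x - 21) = (x + 2)/(x - 7)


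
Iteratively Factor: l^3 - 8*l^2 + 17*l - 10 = (l - 2)*(l^2 - 6*l + 5) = (l - 5)*(l - 2)*(l - 1)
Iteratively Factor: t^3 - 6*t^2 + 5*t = (t)*(t^2 - 6*t + 5) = t*(t - 1)*(t - 5)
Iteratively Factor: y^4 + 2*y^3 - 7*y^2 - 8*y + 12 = (y + 3)*(y^3 - y^2 - 4*y + 4) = (y + 2)*(y + 3)*(y^2 - 3*y + 2) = (y - 2)*(y + 2)*(y + 3)*(y - 1)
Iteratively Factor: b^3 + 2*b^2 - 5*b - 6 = (b + 3)*(b^2 - b - 2) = (b - 2)*(b + 3)*(b + 1)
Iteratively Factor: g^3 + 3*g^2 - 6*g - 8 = (g + 4)*(g^2 - g - 2) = (g - 2)*(g + 4)*(g + 1)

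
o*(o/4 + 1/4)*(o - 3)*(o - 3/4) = o^4/4 - 11*o^3/16 - 3*o^2/8 + 9*o/16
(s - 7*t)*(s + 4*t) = s^2 - 3*s*t - 28*t^2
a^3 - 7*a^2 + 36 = (a - 6)*(a - 3)*(a + 2)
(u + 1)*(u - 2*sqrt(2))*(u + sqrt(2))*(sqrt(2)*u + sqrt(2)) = sqrt(2)*u^4 - 2*u^3 + 2*sqrt(2)*u^3 - 3*sqrt(2)*u^2 - 4*u^2 - 8*sqrt(2)*u - 2*u - 4*sqrt(2)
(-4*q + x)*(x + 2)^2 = -4*q*x^2 - 16*q*x - 16*q + x^3 + 4*x^2 + 4*x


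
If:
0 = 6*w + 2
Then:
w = -1/3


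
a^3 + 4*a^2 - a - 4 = (a - 1)*(a + 1)*(a + 4)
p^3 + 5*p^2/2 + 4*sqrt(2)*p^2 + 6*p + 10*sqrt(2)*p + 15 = (p + 5/2)*(p + sqrt(2))*(p + 3*sqrt(2))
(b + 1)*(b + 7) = b^2 + 8*b + 7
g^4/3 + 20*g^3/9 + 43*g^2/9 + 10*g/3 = g*(g/3 + 1)*(g + 5/3)*(g + 2)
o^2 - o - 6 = (o - 3)*(o + 2)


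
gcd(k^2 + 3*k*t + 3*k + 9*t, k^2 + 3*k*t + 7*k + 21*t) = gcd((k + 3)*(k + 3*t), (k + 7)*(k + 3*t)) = k + 3*t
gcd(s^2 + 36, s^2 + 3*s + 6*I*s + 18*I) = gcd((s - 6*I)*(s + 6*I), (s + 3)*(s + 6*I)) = s + 6*I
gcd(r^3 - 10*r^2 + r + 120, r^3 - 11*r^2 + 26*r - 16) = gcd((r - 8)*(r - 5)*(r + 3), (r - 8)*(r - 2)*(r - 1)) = r - 8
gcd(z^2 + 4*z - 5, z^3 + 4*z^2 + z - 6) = z - 1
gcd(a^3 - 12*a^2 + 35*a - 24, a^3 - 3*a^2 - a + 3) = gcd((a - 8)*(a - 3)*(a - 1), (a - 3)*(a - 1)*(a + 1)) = a^2 - 4*a + 3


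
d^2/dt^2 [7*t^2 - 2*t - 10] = 14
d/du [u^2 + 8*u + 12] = 2*u + 8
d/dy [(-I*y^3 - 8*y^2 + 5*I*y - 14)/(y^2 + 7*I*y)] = (-I*y^4 + 14*y^3 - 61*I*y^2 + 28*y + 98*I)/(y^2*(y^2 + 14*I*y - 49))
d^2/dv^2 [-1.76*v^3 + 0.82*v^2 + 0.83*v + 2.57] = 1.64 - 10.56*v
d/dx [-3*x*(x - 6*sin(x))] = 18*x*cos(x) - 6*x + 18*sin(x)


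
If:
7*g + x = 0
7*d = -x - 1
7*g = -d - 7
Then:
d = -1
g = -6/7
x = 6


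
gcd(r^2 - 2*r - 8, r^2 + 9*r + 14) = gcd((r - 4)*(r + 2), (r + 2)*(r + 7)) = r + 2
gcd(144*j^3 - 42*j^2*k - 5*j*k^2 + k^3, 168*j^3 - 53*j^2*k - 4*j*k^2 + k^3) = 24*j^2 - 11*j*k + k^2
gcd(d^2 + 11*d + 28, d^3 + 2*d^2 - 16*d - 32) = d + 4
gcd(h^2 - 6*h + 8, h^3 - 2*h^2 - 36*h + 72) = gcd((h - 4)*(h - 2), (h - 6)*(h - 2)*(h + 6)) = h - 2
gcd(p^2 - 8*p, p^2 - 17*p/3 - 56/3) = p - 8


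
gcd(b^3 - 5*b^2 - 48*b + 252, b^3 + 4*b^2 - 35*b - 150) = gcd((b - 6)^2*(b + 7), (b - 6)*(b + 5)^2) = b - 6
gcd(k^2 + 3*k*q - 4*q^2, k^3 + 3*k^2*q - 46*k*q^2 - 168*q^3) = k + 4*q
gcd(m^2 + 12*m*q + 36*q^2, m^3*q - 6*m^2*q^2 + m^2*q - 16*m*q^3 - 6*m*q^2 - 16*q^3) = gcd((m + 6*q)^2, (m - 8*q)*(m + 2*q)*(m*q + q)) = 1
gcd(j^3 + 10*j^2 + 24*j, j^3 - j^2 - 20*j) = j^2 + 4*j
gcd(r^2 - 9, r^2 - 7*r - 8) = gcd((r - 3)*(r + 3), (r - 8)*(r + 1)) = 1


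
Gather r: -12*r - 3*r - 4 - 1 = -15*r - 5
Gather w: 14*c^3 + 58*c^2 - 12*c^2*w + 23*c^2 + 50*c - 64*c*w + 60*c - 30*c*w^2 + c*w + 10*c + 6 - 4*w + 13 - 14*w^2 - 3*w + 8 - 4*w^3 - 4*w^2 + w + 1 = 14*c^3 + 81*c^2 + 120*c - 4*w^3 + w^2*(-30*c - 18) + w*(-12*c^2 - 63*c - 6) + 28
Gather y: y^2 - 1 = y^2 - 1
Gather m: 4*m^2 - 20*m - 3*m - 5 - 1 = 4*m^2 - 23*m - 6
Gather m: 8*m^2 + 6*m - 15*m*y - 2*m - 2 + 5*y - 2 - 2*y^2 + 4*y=8*m^2 + m*(4 - 15*y) - 2*y^2 + 9*y - 4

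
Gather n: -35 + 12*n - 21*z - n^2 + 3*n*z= -n^2 + n*(3*z + 12) - 21*z - 35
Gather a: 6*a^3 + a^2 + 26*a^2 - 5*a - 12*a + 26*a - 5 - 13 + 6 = 6*a^3 + 27*a^2 + 9*a - 12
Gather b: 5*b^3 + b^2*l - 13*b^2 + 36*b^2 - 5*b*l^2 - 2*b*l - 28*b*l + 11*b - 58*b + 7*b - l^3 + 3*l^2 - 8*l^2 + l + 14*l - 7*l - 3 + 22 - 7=5*b^3 + b^2*(l + 23) + b*(-5*l^2 - 30*l - 40) - l^3 - 5*l^2 + 8*l + 12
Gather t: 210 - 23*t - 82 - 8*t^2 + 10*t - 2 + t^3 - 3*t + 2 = t^3 - 8*t^2 - 16*t + 128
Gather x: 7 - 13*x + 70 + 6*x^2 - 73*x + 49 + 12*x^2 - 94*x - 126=18*x^2 - 180*x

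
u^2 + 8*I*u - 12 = (u + 2*I)*(u + 6*I)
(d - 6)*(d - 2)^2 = d^3 - 10*d^2 + 28*d - 24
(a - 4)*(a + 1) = a^2 - 3*a - 4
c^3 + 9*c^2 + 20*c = c*(c + 4)*(c + 5)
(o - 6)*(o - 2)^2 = o^3 - 10*o^2 + 28*o - 24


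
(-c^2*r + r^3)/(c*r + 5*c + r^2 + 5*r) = r*(-c + r)/(r + 5)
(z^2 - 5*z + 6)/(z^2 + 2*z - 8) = (z - 3)/(z + 4)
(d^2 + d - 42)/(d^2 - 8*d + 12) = (d + 7)/(d - 2)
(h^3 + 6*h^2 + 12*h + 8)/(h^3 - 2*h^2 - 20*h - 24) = (h + 2)/(h - 6)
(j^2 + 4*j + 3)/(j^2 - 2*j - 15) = (j + 1)/(j - 5)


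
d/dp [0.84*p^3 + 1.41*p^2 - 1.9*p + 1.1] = 2.52*p^2 + 2.82*p - 1.9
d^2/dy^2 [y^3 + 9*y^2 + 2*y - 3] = 6*y + 18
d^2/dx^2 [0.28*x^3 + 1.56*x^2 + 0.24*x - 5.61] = 1.68*x + 3.12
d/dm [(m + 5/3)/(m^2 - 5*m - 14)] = (m^2 - 5*m - (2*m - 5)*(3*m + 5)/3 - 14)/(-m^2 + 5*m + 14)^2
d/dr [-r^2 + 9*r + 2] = 9 - 2*r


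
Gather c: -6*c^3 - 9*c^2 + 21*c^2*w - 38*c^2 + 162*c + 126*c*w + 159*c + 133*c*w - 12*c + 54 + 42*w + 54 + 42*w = -6*c^3 + c^2*(21*w - 47) + c*(259*w + 309) + 84*w + 108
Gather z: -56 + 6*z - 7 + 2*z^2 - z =2*z^2 + 5*z - 63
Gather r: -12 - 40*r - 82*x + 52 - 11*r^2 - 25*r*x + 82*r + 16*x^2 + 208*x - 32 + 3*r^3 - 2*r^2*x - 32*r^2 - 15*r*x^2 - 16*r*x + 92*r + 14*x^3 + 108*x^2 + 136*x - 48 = 3*r^3 + r^2*(-2*x - 43) + r*(-15*x^2 - 41*x + 134) + 14*x^3 + 124*x^2 + 262*x - 40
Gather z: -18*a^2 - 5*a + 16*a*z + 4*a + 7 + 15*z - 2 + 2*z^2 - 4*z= -18*a^2 - a + 2*z^2 + z*(16*a + 11) + 5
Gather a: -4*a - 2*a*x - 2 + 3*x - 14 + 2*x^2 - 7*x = a*(-2*x - 4) + 2*x^2 - 4*x - 16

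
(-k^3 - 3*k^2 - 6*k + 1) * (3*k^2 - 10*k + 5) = -3*k^5 + k^4 + 7*k^3 + 48*k^2 - 40*k + 5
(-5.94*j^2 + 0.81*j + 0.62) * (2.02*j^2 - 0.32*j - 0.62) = -11.9988*j^4 + 3.537*j^3 + 4.676*j^2 - 0.7006*j - 0.3844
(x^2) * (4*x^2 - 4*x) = 4*x^4 - 4*x^3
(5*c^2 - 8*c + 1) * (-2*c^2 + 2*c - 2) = -10*c^4 + 26*c^3 - 28*c^2 + 18*c - 2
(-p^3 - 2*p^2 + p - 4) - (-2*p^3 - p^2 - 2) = p^3 - p^2 + p - 2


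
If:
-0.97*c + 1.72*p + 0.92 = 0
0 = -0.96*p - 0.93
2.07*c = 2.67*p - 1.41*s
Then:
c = -0.77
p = -0.97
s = -0.70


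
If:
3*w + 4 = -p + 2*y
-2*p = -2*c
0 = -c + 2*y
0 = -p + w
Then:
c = -4/3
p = -4/3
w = -4/3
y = -2/3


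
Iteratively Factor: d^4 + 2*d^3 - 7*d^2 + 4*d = (d - 1)*(d^3 + 3*d^2 - 4*d) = (d - 1)*(d + 4)*(d^2 - d) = (d - 1)^2*(d + 4)*(d)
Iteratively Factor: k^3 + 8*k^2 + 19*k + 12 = (k + 3)*(k^2 + 5*k + 4) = (k + 1)*(k + 3)*(k + 4)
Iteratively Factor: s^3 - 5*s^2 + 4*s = (s - 1)*(s^2 - 4*s) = (s - 4)*(s - 1)*(s)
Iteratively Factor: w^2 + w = (w + 1)*(w)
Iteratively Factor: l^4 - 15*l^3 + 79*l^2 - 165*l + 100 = (l - 4)*(l^3 - 11*l^2 + 35*l - 25) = (l - 5)*(l - 4)*(l^2 - 6*l + 5) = (l - 5)^2*(l - 4)*(l - 1)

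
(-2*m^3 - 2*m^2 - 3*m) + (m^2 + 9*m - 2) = -2*m^3 - m^2 + 6*m - 2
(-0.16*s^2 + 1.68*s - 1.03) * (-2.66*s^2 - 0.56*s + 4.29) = 0.4256*s^4 - 4.3792*s^3 + 1.1126*s^2 + 7.784*s - 4.4187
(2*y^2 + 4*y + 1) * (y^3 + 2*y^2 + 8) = 2*y^5 + 8*y^4 + 9*y^3 + 18*y^2 + 32*y + 8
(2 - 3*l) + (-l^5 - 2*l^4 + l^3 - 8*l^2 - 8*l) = -l^5 - 2*l^4 + l^3 - 8*l^2 - 11*l + 2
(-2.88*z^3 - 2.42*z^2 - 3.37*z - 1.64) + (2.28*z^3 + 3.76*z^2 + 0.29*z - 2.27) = -0.6*z^3 + 1.34*z^2 - 3.08*z - 3.91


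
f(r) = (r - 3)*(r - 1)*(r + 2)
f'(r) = (r - 3)*(r - 1) + (r - 3)*(r + 2) + (r - 1)*(r + 2)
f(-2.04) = -0.61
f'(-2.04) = 15.64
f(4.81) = 46.96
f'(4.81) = 45.17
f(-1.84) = 2.20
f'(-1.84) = 12.52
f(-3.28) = -34.40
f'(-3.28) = 40.40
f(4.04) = 19.10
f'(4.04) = 27.80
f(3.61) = 8.93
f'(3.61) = 19.66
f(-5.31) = -173.56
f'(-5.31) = 100.83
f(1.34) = -1.89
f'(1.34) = -4.97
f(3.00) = 0.00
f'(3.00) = 10.00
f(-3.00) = -24.00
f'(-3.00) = 34.00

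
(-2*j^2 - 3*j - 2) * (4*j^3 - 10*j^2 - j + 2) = -8*j^5 + 8*j^4 + 24*j^3 + 19*j^2 - 4*j - 4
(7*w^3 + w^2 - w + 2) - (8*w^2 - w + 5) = 7*w^3 - 7*w^2 - 3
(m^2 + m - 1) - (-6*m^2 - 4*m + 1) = 7*m^2 + 5*m - 2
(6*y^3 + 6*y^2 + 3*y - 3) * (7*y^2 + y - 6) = 42*y^5 + 48*y^4 - 9*y^3 - 54*y^2 - 21*y + 18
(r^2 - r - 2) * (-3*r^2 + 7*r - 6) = -3*r^4 + 10*r^3 - 7*r^2 - 8*r + 12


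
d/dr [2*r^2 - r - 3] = 4*r - 1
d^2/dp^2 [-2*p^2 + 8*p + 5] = -4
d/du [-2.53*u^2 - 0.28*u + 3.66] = -5.06*u - 0.28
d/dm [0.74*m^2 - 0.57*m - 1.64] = 1.48*m - 0.57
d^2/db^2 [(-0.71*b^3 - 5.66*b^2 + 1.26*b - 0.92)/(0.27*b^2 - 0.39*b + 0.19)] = (5.55111512312578e-17*b^5 - 4.44089209850063e-16*b^4 - 1.151424*b^3 + 1.655406*b^2 + 0.0396420000000002*b - 0.407392)/(0.019683*b^6 - 0.085293*b^5 + 0.164754*b^4 - 0.179361*b^3 + 0.115938*b^2 - 0.042237*b + 0.006859)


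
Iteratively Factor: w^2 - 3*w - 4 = (w - 4)*(w + 1)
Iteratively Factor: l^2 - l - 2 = (l - 2)*(l + 1)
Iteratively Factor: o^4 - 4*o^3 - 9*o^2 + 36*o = (o)*(o^3 - 4*o^2 - 9*o + 36) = o*(o - 4)*(o^2 - 9) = o*(o - 4)*(o - 3)*(o + 3)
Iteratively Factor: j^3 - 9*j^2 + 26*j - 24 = (j - 2)*(j^2 - 7*j + 12) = (j - 3)*(j - 2)*(j - 4)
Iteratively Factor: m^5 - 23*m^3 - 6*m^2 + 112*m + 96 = (m + 4)*(m^4 - 4*m^3 - 7*m^2 + 22*m + 24) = (m + 1)*(m + 4)*(m^3 - 5*m^2 - 2*m + 24) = (m + 1)*(m + 2)*(m + 4)*(m^2 - 7*m + 12) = (m - 4)*(m + 1)*(m + 2)*(m + 4)*(m - 3)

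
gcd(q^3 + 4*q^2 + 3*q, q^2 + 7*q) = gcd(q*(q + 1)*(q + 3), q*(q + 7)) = q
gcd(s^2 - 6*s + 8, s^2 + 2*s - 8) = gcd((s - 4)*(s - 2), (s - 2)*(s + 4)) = s - 2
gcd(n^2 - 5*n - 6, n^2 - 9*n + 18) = n - 6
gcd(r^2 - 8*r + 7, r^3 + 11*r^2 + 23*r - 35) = r - 1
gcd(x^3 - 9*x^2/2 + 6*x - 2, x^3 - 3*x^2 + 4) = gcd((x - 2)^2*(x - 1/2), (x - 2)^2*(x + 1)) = x^2 - 4*x + 4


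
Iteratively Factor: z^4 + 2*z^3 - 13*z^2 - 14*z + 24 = (z + 4)*(z^3 - 2*z^2 - 5*z + 6) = (z - 3)*(z + 4)*(z^2 + z - 2) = (z - 3)*(z + 2)*(z + 4)*(z - 1)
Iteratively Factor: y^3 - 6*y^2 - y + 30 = (y - 3)*(y^2 - 3*y - 10) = (y - 5)*(y - 3)*(y + 2)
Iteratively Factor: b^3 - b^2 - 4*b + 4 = (b - 1)*(b^2 - 4) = (b - 1)*(b + 2)*(b - 2)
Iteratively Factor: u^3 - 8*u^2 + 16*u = (u - 4)*(u^2 - 4*u) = u*(u - 4)*(u - 4)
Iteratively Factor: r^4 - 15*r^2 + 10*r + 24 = (r - 3)*(r^3 + 3*r^2 - 6*r - 8) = (r - 3)*(r + 4)*(r^2 - r - 2) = (r - 3)*(r + 1)*(r + 4)*(r - 2)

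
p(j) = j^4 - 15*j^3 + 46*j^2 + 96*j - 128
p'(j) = 4*j^3 - 45*j^2 + 92*j + 96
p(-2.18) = 59.32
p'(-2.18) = -359.86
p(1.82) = 119.63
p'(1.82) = 138.50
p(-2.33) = 117.26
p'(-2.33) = -413.26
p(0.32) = -93.05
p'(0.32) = 120.96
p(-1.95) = -14.60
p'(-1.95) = -284.17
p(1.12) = 17.72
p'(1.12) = 148.21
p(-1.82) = -48.95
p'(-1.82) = -244.61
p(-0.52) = -163.30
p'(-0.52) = 35.43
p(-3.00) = 484.00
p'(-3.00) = -693.00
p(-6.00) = 5488.00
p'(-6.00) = -2940.00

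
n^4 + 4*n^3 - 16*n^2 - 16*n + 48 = (n - 2)^2*(n + 2)*(n + 6)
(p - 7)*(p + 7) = p^2 - 49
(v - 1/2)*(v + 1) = v^2 + v/2 - 1/2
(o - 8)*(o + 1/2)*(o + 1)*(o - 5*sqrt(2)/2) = o^4 - 13*o^3/2 - 5*sqrt(2)*o^3/2 - 23*o^2/2 + 65*sqrt(2)*o^2/4 - 4*o + 115*sqrt(2)*o/4 + 10*sqrt(2)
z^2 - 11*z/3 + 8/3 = (z - 8/3)*(z - 1)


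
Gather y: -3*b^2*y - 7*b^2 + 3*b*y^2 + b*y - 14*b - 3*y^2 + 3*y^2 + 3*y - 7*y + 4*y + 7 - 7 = -7*b^2 + 3*b*y^2 - 14*b + y*(-3*b^2 + b)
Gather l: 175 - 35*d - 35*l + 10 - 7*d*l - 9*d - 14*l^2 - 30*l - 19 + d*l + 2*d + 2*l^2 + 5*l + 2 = -42*d - 12*l^2 + l*(-6*d - 60) + 168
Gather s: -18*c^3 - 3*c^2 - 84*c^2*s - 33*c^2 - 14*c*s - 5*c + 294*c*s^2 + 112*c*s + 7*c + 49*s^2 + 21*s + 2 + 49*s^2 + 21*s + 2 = -18*c^3 - 36*c^2 + 2*c + s^2*(294*c + 98) + s*(-84*c^2 + 98*c + 42) + 4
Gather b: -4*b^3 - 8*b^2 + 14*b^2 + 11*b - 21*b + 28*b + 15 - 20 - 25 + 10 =-4*b^3 + 6*b^2 + 18*b - 20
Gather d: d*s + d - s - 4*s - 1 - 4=d*(s + 1) - 5*s - 5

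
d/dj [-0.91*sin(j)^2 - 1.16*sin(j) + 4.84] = -(1.82*sin(j) + 1.16)*cos(j)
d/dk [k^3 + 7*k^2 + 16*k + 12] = 3*k^2 + 14*k + 16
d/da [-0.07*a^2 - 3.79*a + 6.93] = -0.14*a - 3.79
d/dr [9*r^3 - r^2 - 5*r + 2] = 27*r^2 - 2*r - 5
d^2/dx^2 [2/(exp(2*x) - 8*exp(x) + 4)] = 8*((2 - exp(x))*(exp(2*x) - 8*exp(x) + 4) + 2*(exp(x) - 4)^2*exp(x))*exp(x)/(exp(2*x) - 8*exp(x) + 4)^3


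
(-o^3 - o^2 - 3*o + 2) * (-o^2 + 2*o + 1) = o^5 - o^4 - 9*o^2 + o + 2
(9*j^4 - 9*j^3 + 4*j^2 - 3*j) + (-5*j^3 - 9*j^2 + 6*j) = 9*j^4 - 14*j^3 - 5*j^2 + 3*j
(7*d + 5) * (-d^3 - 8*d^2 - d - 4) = -7*d^4 - 61*d^3 - 47*d^2 - 33*d - 20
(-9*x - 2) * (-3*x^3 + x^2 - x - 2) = 27*x^4 - 3*x^3 + 7*x^2 + 20*x + 4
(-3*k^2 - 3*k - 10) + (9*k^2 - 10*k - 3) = 6*k^2 - 13*k - 13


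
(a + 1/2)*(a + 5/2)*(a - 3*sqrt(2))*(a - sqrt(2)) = a^4 - 4*sqrt(2)*a^3 + 3*a^3 - 12*sqrt(2)*a^2 + 29*a^2/4 - 5*sqrt(2)*a + 18*a + 15/2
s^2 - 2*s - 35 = (s - 7)*(s + 5)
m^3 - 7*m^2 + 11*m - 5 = (m - 5)*(m - 1)^2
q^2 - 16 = (q - 4)*(q + 4)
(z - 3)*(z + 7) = z^2 + 4*z - 21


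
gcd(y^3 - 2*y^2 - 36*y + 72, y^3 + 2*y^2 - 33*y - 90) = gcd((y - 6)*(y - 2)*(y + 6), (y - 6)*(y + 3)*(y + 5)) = y - 6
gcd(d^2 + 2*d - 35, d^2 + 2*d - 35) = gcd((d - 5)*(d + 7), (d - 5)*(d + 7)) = d^2 + 2*d - 35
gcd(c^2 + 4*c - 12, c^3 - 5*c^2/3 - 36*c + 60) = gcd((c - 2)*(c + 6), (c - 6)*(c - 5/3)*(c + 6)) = c + 6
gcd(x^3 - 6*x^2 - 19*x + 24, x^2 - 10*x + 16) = x - 8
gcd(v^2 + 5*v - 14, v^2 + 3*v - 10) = v - 2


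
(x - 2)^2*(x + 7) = x^3 + 3*x^2 - 24*x + 28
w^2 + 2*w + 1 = (w + 1)^2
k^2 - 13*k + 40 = (k - 8)*(k - 5)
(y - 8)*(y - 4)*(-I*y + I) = -I*y^3 + 13*I*y^2 - 44*I*y + 32*I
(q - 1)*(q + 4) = q^2 + 3*q - 4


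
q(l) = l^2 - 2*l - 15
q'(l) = 2*l - 2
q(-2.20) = -5.76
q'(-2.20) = -6.40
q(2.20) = -14.56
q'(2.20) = 2.40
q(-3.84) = 7.43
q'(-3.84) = -9.68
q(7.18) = 22.19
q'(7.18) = 12.36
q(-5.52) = 26.51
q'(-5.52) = -13.04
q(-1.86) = -7.82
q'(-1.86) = -5.72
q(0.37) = -15.60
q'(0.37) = -1.26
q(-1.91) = -7.53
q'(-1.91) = -5.82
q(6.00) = 9.00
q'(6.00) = 10.00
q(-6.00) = 33.00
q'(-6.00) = -14.00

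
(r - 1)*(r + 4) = r^2 + 3*r - 4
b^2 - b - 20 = (b - 5)*(b + 4)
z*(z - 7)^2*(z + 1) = z^4 - 13*z^3 + 35*z^2 + 49*z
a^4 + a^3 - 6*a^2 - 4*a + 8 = (a - 2)*(a - 1)*(a + 2)^2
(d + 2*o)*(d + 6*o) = d^2 + 8*d*o + 12*o^2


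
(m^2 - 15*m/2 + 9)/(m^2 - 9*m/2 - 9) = (2*m - 3)/(2*m + 3)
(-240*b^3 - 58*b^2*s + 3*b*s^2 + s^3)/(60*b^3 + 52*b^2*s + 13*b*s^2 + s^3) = (-8*b + s)/(2*b + s)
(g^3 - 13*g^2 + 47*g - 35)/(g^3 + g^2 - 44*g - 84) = (g^2 - 6*g + 5)/(g^2 + 8*g + 12)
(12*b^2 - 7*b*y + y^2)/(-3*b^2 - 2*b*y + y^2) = (-4*b + y)/(b + y)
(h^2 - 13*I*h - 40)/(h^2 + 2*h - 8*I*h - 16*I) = (h - 5*I)/(h + 2)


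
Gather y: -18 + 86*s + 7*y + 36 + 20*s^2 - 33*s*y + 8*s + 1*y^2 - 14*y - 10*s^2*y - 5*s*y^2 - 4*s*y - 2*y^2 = 20*s^2 + 94*s + y^2*(-5*s - 1) + y*(-10*s^2 - 37*s - 7) + 18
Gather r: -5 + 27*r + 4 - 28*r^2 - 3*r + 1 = -28*r^2 + 24*r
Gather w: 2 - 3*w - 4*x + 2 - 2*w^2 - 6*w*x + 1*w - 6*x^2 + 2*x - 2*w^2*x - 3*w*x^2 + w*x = w^2*(-2*x - 2) + w*(-3*x^2 - 5*x - 2) - 6*x^2 - 2*x + 4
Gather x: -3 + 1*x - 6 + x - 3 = 2*x - 12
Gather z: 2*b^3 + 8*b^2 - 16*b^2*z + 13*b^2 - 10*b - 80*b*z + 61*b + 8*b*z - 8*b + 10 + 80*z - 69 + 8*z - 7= 2*b^3 + 21*b^2 + 43*b + z*(-16*b^2 - 72*b + 88) - 66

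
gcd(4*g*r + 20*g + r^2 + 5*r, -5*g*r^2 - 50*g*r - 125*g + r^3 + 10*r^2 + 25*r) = r + 5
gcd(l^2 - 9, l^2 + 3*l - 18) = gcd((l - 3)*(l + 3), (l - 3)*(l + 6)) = l - 3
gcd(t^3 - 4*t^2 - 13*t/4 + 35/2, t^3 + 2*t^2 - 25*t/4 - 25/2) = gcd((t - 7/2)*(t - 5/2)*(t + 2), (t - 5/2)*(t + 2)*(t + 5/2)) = t^2 - t/2 - 5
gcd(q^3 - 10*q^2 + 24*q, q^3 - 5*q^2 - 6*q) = q^2 - 6*q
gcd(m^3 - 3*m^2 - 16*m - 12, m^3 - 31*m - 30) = m^2 - 5*m - 6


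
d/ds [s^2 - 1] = 2*s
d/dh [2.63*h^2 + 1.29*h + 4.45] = 5.26*h + 1.29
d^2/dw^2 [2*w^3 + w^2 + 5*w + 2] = 12*w + 2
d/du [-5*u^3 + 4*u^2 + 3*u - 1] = -15*u^2 + 8*u + 3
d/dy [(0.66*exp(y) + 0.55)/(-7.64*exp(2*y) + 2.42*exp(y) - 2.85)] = (5.0424*exp(2*y) + 8.404*exp(y) - 3.212)*exp(y)/(58.3696*exp(4*y) - 36.9776*exp(3*y) + 49.4044*exp(2*y) - 13.794*exp(y) + 8.1225)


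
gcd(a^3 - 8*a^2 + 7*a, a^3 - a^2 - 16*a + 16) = a - 1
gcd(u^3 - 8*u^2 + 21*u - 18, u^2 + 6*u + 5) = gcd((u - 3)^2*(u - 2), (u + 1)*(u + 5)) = 1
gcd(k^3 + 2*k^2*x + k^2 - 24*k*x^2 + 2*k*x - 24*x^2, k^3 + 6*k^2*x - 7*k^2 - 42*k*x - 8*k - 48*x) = k^2 + 6*k*x + k + 6*x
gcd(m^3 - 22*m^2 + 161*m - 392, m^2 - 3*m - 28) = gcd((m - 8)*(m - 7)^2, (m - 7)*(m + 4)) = m - 7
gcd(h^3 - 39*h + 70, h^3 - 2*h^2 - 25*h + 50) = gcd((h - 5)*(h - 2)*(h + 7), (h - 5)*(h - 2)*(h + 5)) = h^2 - 7*h + 10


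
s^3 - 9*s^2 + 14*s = s*(s - 7)*(s - 2)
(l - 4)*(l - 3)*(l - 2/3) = l^3 - 23*l^2/3 + 50*l/3 - 8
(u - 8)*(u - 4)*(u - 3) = u^3 - 15*u^2 + 68*u - 96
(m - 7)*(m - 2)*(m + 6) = m^3 - 3*m^2 - 40*m + 84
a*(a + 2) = a^2 + 2*a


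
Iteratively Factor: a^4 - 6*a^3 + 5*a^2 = (a)*(a^3 - 6*a^2 + 5*a) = a*(a - 5)*(a^2 - a) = a^2*(a - 5)*(a - 1)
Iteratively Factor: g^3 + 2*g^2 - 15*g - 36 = (g - 4)*(g^2 + 6*g + 9) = (g - 4)*(g + 3)*(g + 3)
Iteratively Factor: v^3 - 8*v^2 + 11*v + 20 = (v - 5)*(v^2 - 3*v - 4) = (v - 5)*(v - 4)*(v + 1)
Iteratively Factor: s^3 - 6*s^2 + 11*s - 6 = (s - 2)*(s^2 - 4*s + 3) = (s - 3)*(s - 2)*(s - 1)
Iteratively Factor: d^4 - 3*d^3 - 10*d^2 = (d)*(d^3 - 3*d^2 - 10*d) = d*(d + 2)*(d^2 - 5*d) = d*(d - 5)*(d + 2)*(d)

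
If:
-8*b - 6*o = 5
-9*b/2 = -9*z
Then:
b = 2*z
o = -8*z/3 - 5/6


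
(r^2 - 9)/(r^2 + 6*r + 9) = (r - 3)/(r + 3)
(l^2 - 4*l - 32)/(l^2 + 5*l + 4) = (l - 8)/(l + 1)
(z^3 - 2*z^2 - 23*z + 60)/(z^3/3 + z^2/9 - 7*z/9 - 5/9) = 9*(z^3 - 2*z^2 - 23*z + 60)/(3*z^3 + z^2 - 7*z - 5)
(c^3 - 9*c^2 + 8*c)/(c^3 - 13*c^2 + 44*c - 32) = c/(c - 4)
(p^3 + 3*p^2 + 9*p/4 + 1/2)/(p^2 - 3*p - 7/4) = (2*p^2 + 5*p + 2)/(2*p - 7)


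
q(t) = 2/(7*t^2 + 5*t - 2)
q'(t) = 2*(-14*t - 5)/(7*t^2 + 5*t - 2)^2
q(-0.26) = -0.71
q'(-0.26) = -0.34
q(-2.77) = 0.05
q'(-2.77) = 0.05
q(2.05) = 0.05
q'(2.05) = -0.05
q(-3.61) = 0.03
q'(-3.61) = 0.02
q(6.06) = 0.01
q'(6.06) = -0.00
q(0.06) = -1.19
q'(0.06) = -4.16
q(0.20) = -2.78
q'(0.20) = -30.09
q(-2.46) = 0.07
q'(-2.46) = 0.07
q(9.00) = 0.00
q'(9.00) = 0.00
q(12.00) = 0.00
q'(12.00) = 0.00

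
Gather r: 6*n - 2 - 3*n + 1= 3*n - 1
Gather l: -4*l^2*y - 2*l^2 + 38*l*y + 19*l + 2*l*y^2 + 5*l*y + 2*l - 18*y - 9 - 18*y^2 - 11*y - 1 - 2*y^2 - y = l^2*(-4*y - 2) + l*(2*y^2 + 43*y + 21) - 20*y^2 - 30*y - 10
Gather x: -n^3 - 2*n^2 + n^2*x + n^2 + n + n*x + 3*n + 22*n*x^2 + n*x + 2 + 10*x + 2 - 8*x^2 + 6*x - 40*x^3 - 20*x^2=-n^3 - n^2 + 4*n - 40*x^3 + x^2*(22*n - 28) + x*(n^2 + 2*n + 16) + 4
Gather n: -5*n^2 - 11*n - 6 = -5*n^2 - 11*n - 6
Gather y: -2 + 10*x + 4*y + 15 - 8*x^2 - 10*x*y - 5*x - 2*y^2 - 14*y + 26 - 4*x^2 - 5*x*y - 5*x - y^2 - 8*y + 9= -12*x^2 - 3*y^2 + y*(-15*x - 18) + 48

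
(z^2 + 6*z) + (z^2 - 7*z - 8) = 2*z^2 - z - 8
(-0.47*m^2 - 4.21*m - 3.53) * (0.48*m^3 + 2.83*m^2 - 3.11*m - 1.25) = -0.2256*m^5 - 3.3509*m^4 - 12.147*m^3 + 3.6907*m^2 + 16.2408*m + 4.4125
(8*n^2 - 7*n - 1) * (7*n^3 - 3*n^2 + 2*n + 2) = 56*n^5 - 73*n^4 + 30*n^3 + 5*n^2 - 16*n - 2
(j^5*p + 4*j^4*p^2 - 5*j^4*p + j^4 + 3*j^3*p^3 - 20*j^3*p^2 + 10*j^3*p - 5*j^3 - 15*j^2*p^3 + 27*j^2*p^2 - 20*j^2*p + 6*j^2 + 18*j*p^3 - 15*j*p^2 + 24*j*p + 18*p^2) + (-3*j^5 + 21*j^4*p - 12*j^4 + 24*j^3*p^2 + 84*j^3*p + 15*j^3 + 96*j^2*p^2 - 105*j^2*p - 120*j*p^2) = j^5*p - 3*j^5 + 4*j^4*p^2 + 16*j^4*p - 11*j^4 + 3*j^3*p^3 + 4*j^3*p^2 + 94*j^3*p + 10*j^3 - 15*j^2*p^3 + 123*j^2*p^2 - 125*j^2*p + 6*j^2 + 18*j*p^3 - 135*j*p^2 + 24*j*p + 18*p^2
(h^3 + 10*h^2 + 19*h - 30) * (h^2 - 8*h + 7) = h^5 + 2*h^4 - 54*h^3 - 112*h^2 + 373*h - 210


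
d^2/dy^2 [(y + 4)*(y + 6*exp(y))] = 6*y*exp(y) + 36*exp(y) + 2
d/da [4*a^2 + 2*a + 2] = 8*a + 2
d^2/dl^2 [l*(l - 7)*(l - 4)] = 6*l - 22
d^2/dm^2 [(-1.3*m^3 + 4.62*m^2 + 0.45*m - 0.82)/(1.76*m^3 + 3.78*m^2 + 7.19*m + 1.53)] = (-1.4210854715202e-14*m^7 + 45.919104*m^6 + 107.06784*m^5 - 321.290112*m^4 - 630.484028*m^3 - 393.221004*m^2 - 154.342368*m - 63.567542)/(5.451776*m^9 + 35.126784*m^8 + 142.257984*m^7 + 355.229928*m^6 + 642.2289*m^5 + 767.984922*m^4 + 633.550787*m^3 + 263.830905*m^2 + 50.493213*m + 3.581577)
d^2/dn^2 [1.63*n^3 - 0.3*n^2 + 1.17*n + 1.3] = 9.78*n - 0.6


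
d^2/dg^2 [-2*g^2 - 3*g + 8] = -4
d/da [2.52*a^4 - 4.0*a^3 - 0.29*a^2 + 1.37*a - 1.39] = 10.08*a^3 - 12.0*a^2 - 0.58*a + 1.37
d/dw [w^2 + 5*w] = 2*w + 5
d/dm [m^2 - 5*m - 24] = 2*m - 5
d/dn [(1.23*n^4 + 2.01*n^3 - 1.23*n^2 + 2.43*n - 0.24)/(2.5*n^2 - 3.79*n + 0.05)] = (6.15*n^5 - 8.9601*n^4 - 14.9898*n^3 - 1.1118*n^2 + 1.077*n - 0.7881)/(6.25*n^4 - 18.95*n^3 + 14.6141*n^2 - 0.379*n + 0.0025)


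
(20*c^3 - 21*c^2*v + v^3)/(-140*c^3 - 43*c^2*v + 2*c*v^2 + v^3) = (4*c^2 - 5*c*v + v^2)/(-28*c^2 - 3*c*v + v^2)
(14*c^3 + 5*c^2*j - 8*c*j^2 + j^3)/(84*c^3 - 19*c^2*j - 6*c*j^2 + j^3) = (2*c^2 + c*j - j^2)/(12*c^2 - c*j - j^2)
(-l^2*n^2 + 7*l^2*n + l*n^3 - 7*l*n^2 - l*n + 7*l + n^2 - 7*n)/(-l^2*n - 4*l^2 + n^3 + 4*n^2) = (l*n^2 - 7*l*n + n - 7)/(l*n + 4*l + n^2 + 4*n)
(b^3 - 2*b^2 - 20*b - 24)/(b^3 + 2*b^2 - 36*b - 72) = (b + 2)/(b + 6)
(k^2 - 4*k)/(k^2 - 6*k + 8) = k/(k - 2)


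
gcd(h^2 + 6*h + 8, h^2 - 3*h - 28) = h + 4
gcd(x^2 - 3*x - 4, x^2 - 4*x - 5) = x + 1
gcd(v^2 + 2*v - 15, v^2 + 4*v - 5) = v + 5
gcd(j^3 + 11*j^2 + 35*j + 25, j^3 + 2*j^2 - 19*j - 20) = j^2 + 6*j + 5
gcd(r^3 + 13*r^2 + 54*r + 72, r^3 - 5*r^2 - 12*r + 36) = r + 3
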